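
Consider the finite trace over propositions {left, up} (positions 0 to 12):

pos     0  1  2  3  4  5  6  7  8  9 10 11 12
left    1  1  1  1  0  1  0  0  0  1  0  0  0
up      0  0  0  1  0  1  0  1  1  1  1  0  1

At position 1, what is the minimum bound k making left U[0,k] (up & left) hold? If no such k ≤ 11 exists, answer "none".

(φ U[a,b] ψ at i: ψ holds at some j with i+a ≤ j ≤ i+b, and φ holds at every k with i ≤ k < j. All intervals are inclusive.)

2

Need earliest j ≥ 1 with (up & left), and left at every k in [1,j-1].
  j=1: rhs fails.
  j=2: rhs fails.
  j=3: rhs holds; lhs holds on [1,2]. k = 2.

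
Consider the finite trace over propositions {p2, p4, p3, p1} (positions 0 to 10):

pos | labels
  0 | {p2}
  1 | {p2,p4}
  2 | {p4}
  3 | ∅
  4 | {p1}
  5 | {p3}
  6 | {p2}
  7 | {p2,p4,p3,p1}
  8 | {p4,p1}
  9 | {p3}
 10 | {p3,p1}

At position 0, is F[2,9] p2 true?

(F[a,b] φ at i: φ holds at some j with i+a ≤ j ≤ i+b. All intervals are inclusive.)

Check p2 at each j in [2,9]:
  j=2: false
  j=3: false
  j=4: false
  j=5: false
  j=6: true
  j=7: true
  j=8: false
  j=9: false
Found at j=6 → formula holds.

True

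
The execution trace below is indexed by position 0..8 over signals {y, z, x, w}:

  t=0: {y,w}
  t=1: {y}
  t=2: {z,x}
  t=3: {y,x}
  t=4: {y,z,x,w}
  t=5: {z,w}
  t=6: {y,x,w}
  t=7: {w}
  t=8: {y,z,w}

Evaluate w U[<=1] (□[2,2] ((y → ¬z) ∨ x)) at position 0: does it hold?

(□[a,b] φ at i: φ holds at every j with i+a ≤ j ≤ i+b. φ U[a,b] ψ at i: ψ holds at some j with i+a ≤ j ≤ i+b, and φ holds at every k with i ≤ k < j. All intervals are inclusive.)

Yes

Need some j in [0,1] with □[2,2] ((y → ¬z) ∨ x), and w at every k in [0,j-1].
  j=0: □[2,2] ((y → ¬z) ∨ x) holds; no prefix to check → satisfied.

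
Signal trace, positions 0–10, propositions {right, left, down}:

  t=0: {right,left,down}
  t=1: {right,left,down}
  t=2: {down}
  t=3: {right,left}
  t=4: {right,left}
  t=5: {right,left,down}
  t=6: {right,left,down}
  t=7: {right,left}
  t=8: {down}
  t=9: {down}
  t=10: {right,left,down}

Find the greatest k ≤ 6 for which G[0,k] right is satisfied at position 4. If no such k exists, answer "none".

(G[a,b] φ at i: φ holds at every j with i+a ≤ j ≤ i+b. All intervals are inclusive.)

right must hold from j=4 onward; find where it first fails.
  j=4: holds
  j=5: holds
  j=6: holds
  j=7: holds
  j=8: fails
Holds on [4,7], so largest k = 3.

3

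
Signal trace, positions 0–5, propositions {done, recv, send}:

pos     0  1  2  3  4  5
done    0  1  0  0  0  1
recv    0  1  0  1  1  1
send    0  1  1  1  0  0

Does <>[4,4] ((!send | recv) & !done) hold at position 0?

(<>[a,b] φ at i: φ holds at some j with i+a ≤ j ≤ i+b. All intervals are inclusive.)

Check ((!send | recv) & !done) at each j in [4,4]:
  j=4: true
Found at j=4 → formula holds.

Holds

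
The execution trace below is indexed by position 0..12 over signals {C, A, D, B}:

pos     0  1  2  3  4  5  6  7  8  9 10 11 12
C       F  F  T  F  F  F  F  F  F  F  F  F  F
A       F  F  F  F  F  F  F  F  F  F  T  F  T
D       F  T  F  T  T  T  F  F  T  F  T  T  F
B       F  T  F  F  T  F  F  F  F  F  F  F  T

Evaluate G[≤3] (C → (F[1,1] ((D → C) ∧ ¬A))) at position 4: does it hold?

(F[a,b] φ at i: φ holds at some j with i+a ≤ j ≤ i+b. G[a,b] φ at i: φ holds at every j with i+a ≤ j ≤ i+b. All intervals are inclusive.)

Holds

Check (C → (F[1,1] ((D → C) ∧ ¬A))) at every j in [4,7]:
  j=4: antecedent false → ✓
  j=5: antecedent false → ✓
  j=6: antecedent false → ✓
  j=7: antecedent false → ✓
All positions satisfy it → formula holds.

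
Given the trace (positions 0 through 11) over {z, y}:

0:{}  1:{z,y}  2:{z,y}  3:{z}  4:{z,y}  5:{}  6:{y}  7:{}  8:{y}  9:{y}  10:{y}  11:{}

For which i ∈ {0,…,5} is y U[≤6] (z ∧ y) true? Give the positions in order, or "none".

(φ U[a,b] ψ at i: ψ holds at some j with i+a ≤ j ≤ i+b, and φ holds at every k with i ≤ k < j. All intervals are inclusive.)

1, 2, 4

Evaluate at each i in [0,5]:
  i=0: ✗ (lhs fails at k=0 before rhs at j=1)
  i=1: ✓ (rhs at j=1)
  i=2: ✓ (rhs at j=2)
  i=3: ✗ (lhs fails at k=3 before rhs at j=4)
  i=4: ✓ (rhs at j=4)
  i=5: ✗ (no rhs in [5,11])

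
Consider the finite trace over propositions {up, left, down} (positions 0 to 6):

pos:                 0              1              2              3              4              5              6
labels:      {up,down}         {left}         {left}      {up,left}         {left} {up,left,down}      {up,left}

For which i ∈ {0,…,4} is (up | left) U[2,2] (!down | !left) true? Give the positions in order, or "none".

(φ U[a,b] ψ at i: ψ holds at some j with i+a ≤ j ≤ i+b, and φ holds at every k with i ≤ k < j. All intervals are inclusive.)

Evaluate at each i in [0,4]:
  i=0: ✓ (rhs at j=2; lhs holds on [0,1])
  i=1: ✓ (rhs at j=3; lhs holds on [1,2])
  i=2: ✓ (rhs at j=4; lhs holds on [2,3])
  i=3: ✗ (no rhs in [5,5])
  i=4: ✓ (rhs at j=6; lhs holds on [4,5])

0, 1, 2, 4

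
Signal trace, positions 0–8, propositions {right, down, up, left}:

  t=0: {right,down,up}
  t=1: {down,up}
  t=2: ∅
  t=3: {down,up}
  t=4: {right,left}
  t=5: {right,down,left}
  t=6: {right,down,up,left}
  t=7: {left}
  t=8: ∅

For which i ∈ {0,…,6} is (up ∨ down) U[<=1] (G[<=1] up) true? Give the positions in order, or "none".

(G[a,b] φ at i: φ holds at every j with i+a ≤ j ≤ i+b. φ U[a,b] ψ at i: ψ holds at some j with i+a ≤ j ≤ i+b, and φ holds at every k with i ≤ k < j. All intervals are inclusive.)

0

Evaluate at each i in [0,6]:
  i=0: ✓ (rhs at j=0)
  i=1: ✗ (no rhs in [1,2])
  i=2: ✗ (no rhs in [2,3])
  i=3: ✗ (no rhs in [3,4])
  i=4: ✗ (no rhs in [4,5])
  i=5: ✗ (no rhs in [5,6])
  i=6: ✗ (no rhs in [6,7])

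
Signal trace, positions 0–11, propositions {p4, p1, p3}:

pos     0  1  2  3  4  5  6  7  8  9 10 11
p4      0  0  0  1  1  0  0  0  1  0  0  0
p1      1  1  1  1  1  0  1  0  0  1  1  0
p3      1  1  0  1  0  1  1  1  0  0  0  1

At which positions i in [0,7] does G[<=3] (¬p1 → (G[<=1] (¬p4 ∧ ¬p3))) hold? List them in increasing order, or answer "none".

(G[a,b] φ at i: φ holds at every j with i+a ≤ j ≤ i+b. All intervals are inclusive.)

0, 1

Evaluate at each i in [0,7]:
  i=0: ✓ (all of [0,3])
  i=1: ✓ (all of [1,4])
  i=2: ✗ (fails at j=5)
  i=3: ✗ (fails at j=5)
  i=4: ✗ (fails at j=5)
  i=5: ✗ (fails at j=5)
  i=6: ✗ (fails at j=7)
  i=7: ✗ (fails at j=7)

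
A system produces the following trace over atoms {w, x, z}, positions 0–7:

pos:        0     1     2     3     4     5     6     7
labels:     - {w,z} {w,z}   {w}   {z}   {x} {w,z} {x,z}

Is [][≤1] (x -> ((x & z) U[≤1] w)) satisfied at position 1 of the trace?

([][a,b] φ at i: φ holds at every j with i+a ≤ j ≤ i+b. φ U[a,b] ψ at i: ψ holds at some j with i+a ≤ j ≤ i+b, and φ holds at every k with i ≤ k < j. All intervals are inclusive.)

Yes

Check (x -> ((x & z) U[≤1] w)) at every j in [1,2]:
  j=1: antecedent false → ✓
  j=2: antecedent false → ✓
All positions satisfy it → formula holds.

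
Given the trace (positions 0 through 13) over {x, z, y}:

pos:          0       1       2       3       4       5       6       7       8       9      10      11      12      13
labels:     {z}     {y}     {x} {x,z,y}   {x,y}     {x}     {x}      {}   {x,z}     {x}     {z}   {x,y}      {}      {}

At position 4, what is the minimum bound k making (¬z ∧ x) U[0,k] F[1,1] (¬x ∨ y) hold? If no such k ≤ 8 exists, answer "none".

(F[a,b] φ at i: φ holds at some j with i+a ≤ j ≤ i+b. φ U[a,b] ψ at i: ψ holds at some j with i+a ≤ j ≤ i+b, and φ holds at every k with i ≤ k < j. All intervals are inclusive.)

Need earliest j ≥ 4 with F[1,1] (¬x ∨ y), and (¬z ∧ x) at every k in [4,j-1].
  j=4: rhs fails.
  j=5: rhs fails.
  j=6: rhs holds; lhs holds on [4,5]. k = 2.

2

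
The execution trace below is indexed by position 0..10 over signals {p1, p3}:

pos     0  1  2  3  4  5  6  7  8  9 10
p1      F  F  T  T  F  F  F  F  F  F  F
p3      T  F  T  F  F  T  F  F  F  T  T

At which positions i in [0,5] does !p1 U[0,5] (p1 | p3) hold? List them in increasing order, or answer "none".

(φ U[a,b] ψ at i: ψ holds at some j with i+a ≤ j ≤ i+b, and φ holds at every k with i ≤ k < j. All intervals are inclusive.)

0, 1, 2, 3, 4, 5

Evaluate at each i in [0,5]:
  i=0: ✓ (rhs at j=0)
  i=1: ✓ (rhs at j=2; lhs holds on [1,1])
  i=2: ✓ (rhs at j=2)
  i=3: ✓ (rhs at j=3)
  i=4: ✓ (rhs at j=5; lhs holds on [4,4])
  i=5: ✓ (rhs at j=5)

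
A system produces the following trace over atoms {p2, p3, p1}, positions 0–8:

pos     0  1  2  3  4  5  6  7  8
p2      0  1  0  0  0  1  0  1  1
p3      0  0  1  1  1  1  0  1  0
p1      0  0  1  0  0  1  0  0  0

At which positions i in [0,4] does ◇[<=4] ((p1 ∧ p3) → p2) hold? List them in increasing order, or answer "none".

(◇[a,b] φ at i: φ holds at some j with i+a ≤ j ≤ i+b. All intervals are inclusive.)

0, 1, 2, 3, 4

Evaluate at each i in [0,4]:
  i=0: ✓ (witness j=0)
  i=1: ✓ (witness j=1)
  i=2: ✓ (witness j=3)
  i=3: ✓ (witness j=3)
  i=4: ✓ (witness j=4)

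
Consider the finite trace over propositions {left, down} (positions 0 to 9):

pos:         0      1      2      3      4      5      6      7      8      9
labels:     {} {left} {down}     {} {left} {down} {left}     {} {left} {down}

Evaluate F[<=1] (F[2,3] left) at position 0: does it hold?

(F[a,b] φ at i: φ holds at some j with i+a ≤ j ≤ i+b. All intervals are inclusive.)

Check F[2,3] left at each j in [0,1]:
  j=0: fails (none in [2,3])
  j=1: holds (witness at 4)
Found at j=1 → formula holds.

True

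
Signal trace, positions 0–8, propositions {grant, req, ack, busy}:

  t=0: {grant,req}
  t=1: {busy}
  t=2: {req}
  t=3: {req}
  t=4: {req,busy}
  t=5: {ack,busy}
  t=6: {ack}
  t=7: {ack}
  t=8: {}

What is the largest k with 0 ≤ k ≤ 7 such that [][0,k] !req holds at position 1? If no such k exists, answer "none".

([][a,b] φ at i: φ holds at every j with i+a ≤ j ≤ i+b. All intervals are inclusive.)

!req must hold from j=1 onward; find where it first fails.
  j=1: holds
  j=2: fails
Holds on [1,1], so largest k = 0.

0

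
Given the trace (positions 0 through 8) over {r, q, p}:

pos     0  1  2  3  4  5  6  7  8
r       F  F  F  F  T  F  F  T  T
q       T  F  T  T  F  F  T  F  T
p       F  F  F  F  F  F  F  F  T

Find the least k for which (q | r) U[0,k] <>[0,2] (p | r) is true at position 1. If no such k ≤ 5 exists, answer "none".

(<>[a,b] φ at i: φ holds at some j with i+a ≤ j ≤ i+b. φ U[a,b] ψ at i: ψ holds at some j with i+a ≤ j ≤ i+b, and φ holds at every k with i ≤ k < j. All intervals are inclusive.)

none

Need earliest j ≥ 1 with <>[0,2] (p | r), and (q | r) at every k in [1,j-1].
  j=1: rhs fails.
  j=2: rhs holds but lhs fails at k=1.
  j=3: rhs holds but lhs fails at k=1.
  j=4: rhs holds but lhs fails at k=1.
  j=5: rhs holds but lhs fails at k=1.
  j=6: rhs holds but lhs fails at k=1.
No witness within the range → none.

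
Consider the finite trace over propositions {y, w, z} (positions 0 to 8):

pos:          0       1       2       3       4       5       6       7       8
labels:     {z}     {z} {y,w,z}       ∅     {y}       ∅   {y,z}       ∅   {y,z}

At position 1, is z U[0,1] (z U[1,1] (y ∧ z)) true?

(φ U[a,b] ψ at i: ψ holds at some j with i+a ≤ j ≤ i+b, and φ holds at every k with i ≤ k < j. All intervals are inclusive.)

Need some j in [1,2] with (z U[1,1] (y ∧ z)), and z at every k in [1,j-1].
  j=1: (z U[1,1] (y ∧ z)) holds; no prefix to check → satisfied.

Yes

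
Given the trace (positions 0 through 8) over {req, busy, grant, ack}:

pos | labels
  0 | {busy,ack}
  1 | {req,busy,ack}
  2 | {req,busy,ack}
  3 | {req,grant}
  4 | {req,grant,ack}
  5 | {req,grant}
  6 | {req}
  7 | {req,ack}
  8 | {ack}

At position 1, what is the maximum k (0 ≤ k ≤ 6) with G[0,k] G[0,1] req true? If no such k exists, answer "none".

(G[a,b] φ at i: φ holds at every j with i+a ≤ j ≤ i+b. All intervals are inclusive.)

5

G[0,1] req must hold from j=1 onward; find where it first fails.
  j=1: holds
  j=2: holds
  j=3: holds
  j=4: holds
  j=5: holds
  j=6: holds
  j=7: fails
Holds on [1,6], so largest k = 5.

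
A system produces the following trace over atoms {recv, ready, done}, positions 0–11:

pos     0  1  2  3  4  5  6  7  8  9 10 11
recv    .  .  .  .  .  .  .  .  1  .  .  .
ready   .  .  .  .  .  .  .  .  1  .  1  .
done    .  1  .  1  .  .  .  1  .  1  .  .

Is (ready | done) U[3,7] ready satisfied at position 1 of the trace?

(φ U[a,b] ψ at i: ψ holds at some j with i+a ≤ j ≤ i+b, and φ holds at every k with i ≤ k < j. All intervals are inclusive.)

Does not hold

Need some j in [4,8] with ready, and (ready | done) at every k in [1,j-1].
  j=4: ready false.
  j=5: ready false.
  j=6: ready false.
  j=7: ready false.
  j=8: ready holds, but (ready | done) fails at k=2 → not this j.
No j in the window works → until fails.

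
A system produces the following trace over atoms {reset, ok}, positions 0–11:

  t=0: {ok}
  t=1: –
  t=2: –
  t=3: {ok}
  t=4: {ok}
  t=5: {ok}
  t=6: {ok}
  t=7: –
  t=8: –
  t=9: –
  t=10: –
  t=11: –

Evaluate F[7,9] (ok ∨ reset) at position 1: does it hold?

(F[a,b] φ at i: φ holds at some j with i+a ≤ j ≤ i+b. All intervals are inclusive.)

False

Check (ok ∨ reset) at each j in [8,10]:
  j=8: false
  j=9: false
  j=10: false
No position in the window satisfies it → formula fails.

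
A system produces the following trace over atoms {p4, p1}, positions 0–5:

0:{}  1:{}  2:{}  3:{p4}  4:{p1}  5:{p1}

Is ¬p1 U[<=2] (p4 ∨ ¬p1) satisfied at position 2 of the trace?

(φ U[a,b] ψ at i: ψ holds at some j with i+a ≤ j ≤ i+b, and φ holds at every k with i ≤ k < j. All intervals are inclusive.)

Need some j in [2,4] with (p4 ∨ ¬p1), and ¬p1 at every k in [2,j-1].
  j=2: (p4 ∨ ¬p1) holds; no prefix to check → satisfied.

True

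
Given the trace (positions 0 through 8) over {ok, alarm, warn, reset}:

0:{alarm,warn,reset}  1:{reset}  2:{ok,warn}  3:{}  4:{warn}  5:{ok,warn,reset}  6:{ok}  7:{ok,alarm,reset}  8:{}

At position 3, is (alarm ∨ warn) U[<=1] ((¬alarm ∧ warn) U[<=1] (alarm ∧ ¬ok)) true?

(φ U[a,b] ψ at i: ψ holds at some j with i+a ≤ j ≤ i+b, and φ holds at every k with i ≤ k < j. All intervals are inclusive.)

Need some j in [3,4] with ((¬alarm ∧ warn) U[<=1] (alarm ∧ ¬ok)), and (alarm ∨ warn) at every k in [3,j-1].
  j=3: ((¬alarm ∧ warn) U[<=1] (alarm ∧ ¬ok)) — fails.
  j=4: ((¬alarm ∧ warn) U[<=1] (alarm ∧ ¬ok)) — fails.
No j in the window works → until fails.

False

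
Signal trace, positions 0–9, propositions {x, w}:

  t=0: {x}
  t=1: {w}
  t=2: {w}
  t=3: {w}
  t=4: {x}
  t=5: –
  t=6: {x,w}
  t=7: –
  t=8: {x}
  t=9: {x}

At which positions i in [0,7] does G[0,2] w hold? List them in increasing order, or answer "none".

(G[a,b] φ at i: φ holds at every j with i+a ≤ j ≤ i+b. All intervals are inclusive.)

1

Evaluate at each i in [0,7]:
  i=0: ✗ (fails at j=0)
  i=1: ✓ (all of [1,3])
  i=2: ✗ (fails at j=4)
  i=3: ✗ (fails at j=4)
  i=4: ✗ (fails at j=4)
  i=5: ✗ (fails at j=5)
  i=6: ✗ (fails at j=7)
  i=7: ✗ (fails at j=7)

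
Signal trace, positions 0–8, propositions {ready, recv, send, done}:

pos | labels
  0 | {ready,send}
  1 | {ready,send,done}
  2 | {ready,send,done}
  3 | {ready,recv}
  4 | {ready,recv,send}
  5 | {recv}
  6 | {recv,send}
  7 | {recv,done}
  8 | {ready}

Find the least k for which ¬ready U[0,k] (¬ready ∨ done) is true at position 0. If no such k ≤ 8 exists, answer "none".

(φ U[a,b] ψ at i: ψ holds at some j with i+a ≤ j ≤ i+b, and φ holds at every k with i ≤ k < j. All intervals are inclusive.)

Need earliest j ≥ 0 with (¬ready ∨ done), and ¬ready at every k in [0,j-1].
  j=0: rhs fails.
  j=1: rhs holds but lhs fails at k=0.
  j=2: rhs holds but lhs fails at k=0.
  j=3: rhs fails.
  j=4: rhs fails.
  j=5: rhs holds but lhs fails at k=0.
  j=6: rhs holds but lhs fails at k=0.
  j=7: rhs holds but lhs fails at k=0.
  j=8: rhs fails.
No witness within the range → none.

none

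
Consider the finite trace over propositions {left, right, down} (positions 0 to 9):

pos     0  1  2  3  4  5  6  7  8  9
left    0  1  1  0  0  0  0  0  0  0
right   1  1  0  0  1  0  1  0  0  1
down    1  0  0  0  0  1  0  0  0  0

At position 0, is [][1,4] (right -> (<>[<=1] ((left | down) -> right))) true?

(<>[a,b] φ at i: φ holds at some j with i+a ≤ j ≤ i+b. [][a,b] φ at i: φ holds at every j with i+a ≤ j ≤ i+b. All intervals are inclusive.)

Check (right -> (<>[<=1] ((left | down) -> right))) at every j in [1,4]:
  j=1: antecedent true; consequent holds (witness at 1) → ✓
  j=2: antecedent false → ✓
  j=3: antecedent false → ✓
  j=4: antecedent true; consequent holds (witness at 4) → ✓
All positions satisfy it → formula holds.

True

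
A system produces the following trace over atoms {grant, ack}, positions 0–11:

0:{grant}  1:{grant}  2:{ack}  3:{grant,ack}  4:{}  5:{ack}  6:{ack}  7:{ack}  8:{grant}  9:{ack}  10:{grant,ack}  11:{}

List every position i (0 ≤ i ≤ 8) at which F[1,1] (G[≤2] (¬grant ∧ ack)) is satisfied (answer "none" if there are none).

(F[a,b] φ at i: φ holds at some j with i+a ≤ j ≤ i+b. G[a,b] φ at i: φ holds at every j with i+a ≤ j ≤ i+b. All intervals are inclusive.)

Evaluate at each i in [0,8]:
  i=0: ✗ (none in [1,1])
  i=1: ✗ (none in [2,2])
  i=2: ✗ (none in [3,3])
  i=3: ✗ (none in [4,4])
  i=4: ✓ (witness j=5)
  i=5: ✗ (none in [6,6])
  i=6: ✗ (none in [7,7])
  i=7: ✗ (none in [8,8])
  i=8: ✗ (none in [9,9])

4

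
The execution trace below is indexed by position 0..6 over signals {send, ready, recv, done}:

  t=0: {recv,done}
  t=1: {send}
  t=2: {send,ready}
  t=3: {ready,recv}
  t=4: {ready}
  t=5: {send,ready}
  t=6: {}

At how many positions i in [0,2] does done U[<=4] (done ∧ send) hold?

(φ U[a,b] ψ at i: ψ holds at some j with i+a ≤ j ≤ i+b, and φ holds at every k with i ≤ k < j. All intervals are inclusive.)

Evaluate at each i in [0,2]:
  i=0: ✗ (no rhs in [0,4])
  i=1: ✗ (no rhs in [1,5])
  i=2: ✗ (no rhs in [2,6])
Positions where it holds: {} → 0.

0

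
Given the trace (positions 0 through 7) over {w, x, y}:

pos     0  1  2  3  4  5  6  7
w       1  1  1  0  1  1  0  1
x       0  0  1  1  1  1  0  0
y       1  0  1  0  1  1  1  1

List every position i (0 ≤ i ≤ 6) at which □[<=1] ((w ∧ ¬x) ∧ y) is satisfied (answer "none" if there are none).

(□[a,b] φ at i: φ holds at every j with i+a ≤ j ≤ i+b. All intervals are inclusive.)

Evaluate at each i in [0,6]:
  i=0: ✗ (fails at j=1)
  i=1: ✗ (fails at j=1)
  i=2: ✗ (fails at j=2)
  i=3: ✗ (fails at j=3)
  i=4: ✗ (fails at j=4)
  i=5: ✗ (fails at j=5)
  i=6: ✗ (fails at j=6)

none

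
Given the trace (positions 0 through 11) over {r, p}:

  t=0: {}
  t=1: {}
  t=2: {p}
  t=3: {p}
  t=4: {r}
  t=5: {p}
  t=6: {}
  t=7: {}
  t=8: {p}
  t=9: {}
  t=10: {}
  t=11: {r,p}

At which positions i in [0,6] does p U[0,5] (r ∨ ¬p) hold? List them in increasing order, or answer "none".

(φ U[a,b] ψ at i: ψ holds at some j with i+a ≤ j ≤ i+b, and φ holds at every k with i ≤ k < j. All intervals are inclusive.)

Evaluate at each i in [0,6]:
  i=0: ✓ (rhs at j=0)
  i=1: ✓ (rhs at j=1)
  i=2: ✓ (rhs at j=4; lhs holds on [2,3])
  i=3: ✓ (rhs at j=4; lhs holds on [3,3])
  i=4: ✓ (rhs at j=4)
  i=5: ✓ (rhs at j=6; lhs holds on [5,5])
  i=6: ✓ (rhs at j=6)

0, 1, 2, 3, 4, 5, 6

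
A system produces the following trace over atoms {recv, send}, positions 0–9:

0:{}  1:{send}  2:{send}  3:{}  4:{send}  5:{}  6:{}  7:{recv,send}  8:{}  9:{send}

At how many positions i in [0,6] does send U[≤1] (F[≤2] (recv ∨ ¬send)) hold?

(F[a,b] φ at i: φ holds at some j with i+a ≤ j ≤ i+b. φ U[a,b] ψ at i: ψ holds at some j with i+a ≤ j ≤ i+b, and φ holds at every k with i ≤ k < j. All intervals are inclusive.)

Evaluate at each i in [0,6]:
  i=0: ✓ (rhs at j=0)
  i=1: ✓ (rhs at j=1)
  i=2: ✓ (rhs at j=2)
  i=3: ✓ (rhs at j=3)
  i=4: ✓ (rhs at j=4)
  i=5: ✓ (rhs at j=5)
  i=6: ✓ (rhs at j=6)
Positions where it holds: {0, 1, 2, 3, 4, 5, 6} → 7.

7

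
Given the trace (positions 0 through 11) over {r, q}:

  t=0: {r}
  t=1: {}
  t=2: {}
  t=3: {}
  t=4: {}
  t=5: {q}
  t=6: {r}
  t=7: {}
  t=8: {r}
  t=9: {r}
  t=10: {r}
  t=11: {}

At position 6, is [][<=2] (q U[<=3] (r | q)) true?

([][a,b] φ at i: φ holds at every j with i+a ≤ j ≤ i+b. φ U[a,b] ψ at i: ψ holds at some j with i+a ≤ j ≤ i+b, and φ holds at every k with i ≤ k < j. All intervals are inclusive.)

Does not hold

Check (q U[<=3] (r | q)) at every j in [6,8]:
  j=6: holds
  j=7: fails
  j=8: holds
Fails at j=7 → formula fails.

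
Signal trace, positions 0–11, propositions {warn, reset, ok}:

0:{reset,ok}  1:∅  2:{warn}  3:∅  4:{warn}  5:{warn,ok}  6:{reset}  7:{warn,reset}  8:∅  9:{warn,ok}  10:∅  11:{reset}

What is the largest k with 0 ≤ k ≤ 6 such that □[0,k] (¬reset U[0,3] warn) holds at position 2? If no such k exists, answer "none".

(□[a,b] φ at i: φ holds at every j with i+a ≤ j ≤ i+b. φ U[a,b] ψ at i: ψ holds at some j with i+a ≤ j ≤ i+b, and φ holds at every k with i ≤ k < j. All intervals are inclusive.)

3

(¬reset U[0,3] warn) must hold from j=2 onward; find where it first fails.
  j=2: holds
  j=3: holds
  j=4: holds
  j=5: holds
  j=6: fails
Holds on [2,5], so largest k = 3.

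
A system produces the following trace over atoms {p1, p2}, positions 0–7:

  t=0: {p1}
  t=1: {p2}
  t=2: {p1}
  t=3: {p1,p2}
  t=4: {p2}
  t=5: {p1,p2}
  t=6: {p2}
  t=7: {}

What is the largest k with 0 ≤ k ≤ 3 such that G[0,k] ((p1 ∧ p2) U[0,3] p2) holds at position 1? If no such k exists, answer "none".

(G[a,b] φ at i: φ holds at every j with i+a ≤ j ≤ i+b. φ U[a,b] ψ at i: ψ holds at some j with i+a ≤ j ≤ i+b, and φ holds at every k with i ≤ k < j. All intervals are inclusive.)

0

((p1 ∧ p2) U[0,3] p2) must hold from j=1 onward; find where it first fails.
  j=1: holds
  j=2: fails
Holds on [1,1], so largest k = 0.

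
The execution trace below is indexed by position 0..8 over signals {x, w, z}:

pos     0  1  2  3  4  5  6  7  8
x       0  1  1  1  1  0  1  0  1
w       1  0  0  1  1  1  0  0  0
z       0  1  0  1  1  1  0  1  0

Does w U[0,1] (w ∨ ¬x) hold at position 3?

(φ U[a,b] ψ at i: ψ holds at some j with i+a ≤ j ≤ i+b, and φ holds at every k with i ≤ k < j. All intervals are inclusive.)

Need some j in [3,4] with (w ∨ ¬x), and w at every k in [3,j-1].
  j=3: (w ∨ ¬x) holds; no prefix to check → satisfied.

True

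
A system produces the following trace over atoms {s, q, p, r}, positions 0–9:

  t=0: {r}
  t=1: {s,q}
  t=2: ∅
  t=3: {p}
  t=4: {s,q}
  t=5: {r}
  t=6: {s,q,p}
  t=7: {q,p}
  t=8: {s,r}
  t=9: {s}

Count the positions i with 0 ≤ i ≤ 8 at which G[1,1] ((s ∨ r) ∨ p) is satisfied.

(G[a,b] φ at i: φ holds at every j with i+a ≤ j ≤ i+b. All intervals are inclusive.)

8

Evaluate at each i in [0,8]:
  i=0: ✓ (all of [1,1])
  i=1: ✗ (fails at j=2)
  i=2: ✓ (all of [3,3])
  i=3: ✓ (all of [4,4])
  i=4: ✓ (all of [5,5])
  i=5: ✓ (all of [6,6])
  i=6: ✓ (all of [7,7])
  i=7: ✓ (all of [8,8])
  i=8: ✓ (all of [9,9])
Positions where it holds: {0, 2, 3, 4, 5, 6, 7, 8} → 8.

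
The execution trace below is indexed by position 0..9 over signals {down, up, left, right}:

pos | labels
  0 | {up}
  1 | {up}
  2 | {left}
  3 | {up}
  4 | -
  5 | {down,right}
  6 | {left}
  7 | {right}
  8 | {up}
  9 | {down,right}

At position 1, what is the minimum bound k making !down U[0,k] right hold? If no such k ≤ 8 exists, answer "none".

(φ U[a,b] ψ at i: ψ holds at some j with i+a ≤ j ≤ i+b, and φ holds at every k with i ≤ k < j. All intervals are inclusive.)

4

Need earliest j ≥ 1 with right, and !down at every k in [1,j-1].
  j=1: rhs fails.
  j=2: rhs fails.
  j=3: rhs fails.
  j=4: rhs fails.
  j=5: rhs holds; lhs holds on [1,4]. k = 4.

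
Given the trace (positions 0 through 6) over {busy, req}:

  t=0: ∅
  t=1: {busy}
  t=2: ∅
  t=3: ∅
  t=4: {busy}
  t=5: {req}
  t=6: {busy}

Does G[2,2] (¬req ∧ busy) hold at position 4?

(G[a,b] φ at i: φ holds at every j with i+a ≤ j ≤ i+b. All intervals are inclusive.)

Check (¬req ∧ busy) at every j in [6,6]:
  j=6: true
All positions satisfy it → formula holds.

Holds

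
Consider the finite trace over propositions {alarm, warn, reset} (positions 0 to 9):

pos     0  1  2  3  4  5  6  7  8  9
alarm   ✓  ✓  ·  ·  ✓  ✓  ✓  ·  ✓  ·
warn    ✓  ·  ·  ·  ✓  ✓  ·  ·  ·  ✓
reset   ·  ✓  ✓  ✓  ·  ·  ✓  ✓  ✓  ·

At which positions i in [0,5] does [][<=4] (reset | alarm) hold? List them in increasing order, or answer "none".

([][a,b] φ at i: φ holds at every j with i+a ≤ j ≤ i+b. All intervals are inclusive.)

0, 1, 2, 3, 4

Evaluate at each i in [0,5]:
  i=0: ✓ (all of [0,4])
  i=1: ✓ (all of [1,5])
  i=2: ✓ (all of [2,6])
  i=3: ✓ (all of [3,7])
  i=4: ✓ (all of [4,8])
  i=5: ✗ (fails at j=9)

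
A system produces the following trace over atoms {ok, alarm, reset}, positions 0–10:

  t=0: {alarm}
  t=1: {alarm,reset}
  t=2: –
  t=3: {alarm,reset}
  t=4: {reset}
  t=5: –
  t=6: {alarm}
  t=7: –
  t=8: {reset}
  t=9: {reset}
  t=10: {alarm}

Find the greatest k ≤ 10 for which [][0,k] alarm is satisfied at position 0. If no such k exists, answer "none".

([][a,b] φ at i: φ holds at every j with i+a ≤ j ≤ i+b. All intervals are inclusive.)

alarm must hold from j=0 onward; find where it first fails.
  j=0: holds
  j=1: holds
  j=2: fails
Holds on [0,1], so largest k = 1.

1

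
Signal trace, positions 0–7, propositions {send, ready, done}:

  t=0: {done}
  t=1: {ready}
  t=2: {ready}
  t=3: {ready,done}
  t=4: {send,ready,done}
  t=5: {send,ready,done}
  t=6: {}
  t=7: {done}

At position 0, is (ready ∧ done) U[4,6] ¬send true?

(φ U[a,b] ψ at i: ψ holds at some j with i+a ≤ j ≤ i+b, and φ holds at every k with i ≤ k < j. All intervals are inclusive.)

No

Need some j in [4,6] with ¬send, and (ready ∧ done) at every k in [0,j-1].
  j=4: ¬send false.
  j=5: ¬send false.
  j=6: ¬send holds, but (ready ∧ done) fails at k=0 → not this j.
No j in the window works → until fails.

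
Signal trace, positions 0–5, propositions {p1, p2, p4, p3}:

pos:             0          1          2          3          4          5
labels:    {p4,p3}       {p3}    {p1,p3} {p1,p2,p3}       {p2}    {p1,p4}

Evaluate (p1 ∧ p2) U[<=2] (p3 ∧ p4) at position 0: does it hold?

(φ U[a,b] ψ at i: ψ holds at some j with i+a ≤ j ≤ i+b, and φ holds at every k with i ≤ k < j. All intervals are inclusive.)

Holds

Need some j in [0,2] with (p3 ∧ p4), and (p1 ∧ p2) at every k in [0,j-1].
  j=0: (p3 ∧ p4) holds; no prefix to check → satisfied.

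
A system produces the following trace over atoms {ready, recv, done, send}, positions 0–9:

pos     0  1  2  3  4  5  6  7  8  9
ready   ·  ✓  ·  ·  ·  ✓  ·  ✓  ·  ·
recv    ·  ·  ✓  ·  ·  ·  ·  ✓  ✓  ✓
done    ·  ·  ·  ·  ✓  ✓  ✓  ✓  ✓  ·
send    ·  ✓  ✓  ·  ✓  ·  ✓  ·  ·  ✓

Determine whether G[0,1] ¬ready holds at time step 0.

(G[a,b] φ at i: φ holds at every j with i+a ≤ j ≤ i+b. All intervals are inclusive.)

Check ¬ready at every j in [0,1]:
  j=0: true
  j=1: false
Fails at j=1 → formula fails.

Does not hold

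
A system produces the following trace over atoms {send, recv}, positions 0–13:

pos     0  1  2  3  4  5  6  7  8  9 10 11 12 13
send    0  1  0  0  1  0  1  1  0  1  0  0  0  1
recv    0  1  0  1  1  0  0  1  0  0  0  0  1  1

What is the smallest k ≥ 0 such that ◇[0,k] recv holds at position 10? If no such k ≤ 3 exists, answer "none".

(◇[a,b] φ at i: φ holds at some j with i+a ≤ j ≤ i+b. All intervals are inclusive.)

2

Scan j = 10,11,… for recv:
  j=10: fails
  j=11: fails
  j=12: holds
First hit at j=12, so smallest k = 12-10 = 2.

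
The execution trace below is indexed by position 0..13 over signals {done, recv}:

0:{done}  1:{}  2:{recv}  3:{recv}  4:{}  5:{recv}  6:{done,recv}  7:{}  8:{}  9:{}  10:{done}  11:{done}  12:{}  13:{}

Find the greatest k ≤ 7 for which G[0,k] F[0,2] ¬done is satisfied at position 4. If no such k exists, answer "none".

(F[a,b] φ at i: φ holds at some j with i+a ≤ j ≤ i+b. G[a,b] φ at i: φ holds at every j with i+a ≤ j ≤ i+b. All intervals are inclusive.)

7

F[0,2] ¬done must hold from j=4 onward; find where it first fails.
  j=4: holds
  j=5: holds
  j=6: holds
  j=7: holds
  j=8: holds
  j=9: holds
  j=10: holds
  j=11: holds
Holds through j=11; largest k = 7.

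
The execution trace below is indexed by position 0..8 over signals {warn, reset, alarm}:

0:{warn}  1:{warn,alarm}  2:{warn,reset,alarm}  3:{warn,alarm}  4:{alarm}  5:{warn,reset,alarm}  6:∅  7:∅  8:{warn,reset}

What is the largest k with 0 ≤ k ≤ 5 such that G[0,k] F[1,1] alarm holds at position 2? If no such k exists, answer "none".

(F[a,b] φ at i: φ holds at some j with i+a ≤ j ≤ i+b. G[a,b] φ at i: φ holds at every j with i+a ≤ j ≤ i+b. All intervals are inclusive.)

2

F[1,1] alarm must hold from j=2 onward; find where it first fails.
  j=2: holds
  j=3: holds
  j=4: holds
  j=5: fails
Holds on [2,4], so largest k = 2.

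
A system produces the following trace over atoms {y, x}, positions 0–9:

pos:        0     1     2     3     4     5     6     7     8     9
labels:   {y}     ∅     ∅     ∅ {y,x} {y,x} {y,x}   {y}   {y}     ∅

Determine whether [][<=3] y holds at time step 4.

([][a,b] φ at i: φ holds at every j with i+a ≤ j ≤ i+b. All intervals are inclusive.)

Holds

Check y at every j in [4,7]:
  j=4: true
  j=5: true
  j=6: true
  j=7: true
All positions satisfy it → formula holds.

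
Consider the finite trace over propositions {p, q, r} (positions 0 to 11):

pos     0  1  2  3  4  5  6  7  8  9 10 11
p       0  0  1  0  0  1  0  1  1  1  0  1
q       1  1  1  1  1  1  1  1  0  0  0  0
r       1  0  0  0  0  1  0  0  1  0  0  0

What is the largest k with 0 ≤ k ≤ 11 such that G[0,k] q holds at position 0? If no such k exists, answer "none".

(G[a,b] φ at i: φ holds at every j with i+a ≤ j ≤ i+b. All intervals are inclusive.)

7

q must hold from j=0 onward; find where it first fails.
  j=0: holds
  j=1: holds
  j=2: holds
  j=3: holds
  j=4: holds
  j=5: holds
  j=6: holds
  j=7: holds
  j=8: fails
Holds on [0,7], so largest k = 7.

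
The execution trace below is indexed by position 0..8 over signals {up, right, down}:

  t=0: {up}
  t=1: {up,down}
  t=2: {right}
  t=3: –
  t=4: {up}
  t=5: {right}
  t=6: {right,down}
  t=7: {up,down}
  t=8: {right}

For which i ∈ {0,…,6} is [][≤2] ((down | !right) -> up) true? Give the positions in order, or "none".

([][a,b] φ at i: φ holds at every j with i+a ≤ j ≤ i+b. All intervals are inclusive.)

Evaluate at each i in [0,6]:
  i=0: ✓ (all of [0,2])
  i=1: ✗ (fails at j=3)
  i=2: ✗ (fails at j=3)
  i=3: ✗ (fails at j=3)
  i=4: ✗ (fails at j=6)
  i=5: ✗ (fails at j=6)
  i=6: ✗ (fails at j=6)

0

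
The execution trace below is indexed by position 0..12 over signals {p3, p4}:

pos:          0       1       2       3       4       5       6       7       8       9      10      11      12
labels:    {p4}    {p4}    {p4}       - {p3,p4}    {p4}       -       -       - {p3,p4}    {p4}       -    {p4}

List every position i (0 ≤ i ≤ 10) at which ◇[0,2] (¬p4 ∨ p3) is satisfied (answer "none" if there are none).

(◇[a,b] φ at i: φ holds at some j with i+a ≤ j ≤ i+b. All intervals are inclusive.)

Evaluate at each i in [0,10]:
  i=0: ✗ (none in [0,2])
  i=1: ✓ (witness j=3)
  i=2: ✓ (witness j=3)
  i=3: ✓ (witness j=3)
  i=4: ✓ (witness j=4)
  i=5: ✓ (witness j=6)
  i=6: ✓ (witness j=6)
  i=7: ✓ (witness j=7)
  i=8: ✓ (witness j=8)
  i=9: ✓ (witness j=9)
  i=10: ✓ (witness j=11)

1, 2, 3, 4, 5, 6, 7, 8, 9, 10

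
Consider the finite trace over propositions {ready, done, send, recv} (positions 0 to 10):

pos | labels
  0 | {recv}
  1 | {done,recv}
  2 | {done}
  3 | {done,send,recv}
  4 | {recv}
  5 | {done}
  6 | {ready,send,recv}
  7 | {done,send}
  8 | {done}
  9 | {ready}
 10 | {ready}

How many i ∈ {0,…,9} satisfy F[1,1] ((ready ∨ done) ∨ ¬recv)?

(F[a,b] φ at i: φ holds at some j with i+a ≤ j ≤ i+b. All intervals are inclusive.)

Evaluate at each i in [0,9]:
  i=0: ✓ (witness j=1)
  i=1: ✓ (witness j=2)
  i=2: ✓ (witness j=3)
  i=3: ✗ (none in [4,4])
  i=4: ✓ (witness j=5)
  i=5: ✓ (witness j=6)
  i=6: ✓ (witness j=7)
  i=7: ✓ (witness j=8)
  i=8: ✓ (witness j=9)
  i=9: ✓ (witness j=10)
Positions where it holds: {0, 1, 2, 4, 5, 6, 7, 8, 9} → 9.

9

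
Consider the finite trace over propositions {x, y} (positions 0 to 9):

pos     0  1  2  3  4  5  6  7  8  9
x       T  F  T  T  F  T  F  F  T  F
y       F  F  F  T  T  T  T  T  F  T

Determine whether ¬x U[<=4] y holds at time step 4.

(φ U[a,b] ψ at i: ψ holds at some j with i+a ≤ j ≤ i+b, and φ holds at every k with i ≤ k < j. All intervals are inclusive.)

Need some j in [4,8] with y, and ¬x at every k in [4,j-1].
  j=4: y holds; no prefix to check → satisfied.

Yes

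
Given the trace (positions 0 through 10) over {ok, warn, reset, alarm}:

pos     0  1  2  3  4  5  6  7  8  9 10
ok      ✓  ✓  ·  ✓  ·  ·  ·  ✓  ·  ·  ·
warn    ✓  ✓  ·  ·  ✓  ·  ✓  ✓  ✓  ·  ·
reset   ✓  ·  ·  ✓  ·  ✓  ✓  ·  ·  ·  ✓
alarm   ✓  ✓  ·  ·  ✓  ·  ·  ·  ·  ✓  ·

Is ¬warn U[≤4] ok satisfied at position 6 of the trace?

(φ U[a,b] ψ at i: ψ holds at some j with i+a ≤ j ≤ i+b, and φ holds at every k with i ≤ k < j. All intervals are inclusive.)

Need some j in [6,10] with ok, and ¬warn at every k in [6,j-1].
  j=6: ok false.
  j=7: ok holds, but ¬warn fails at k=6 → not this j.
  j=8: ok false.
  j=9: ok false.
  j=10: ok false.
No j in the window works → until fails.

False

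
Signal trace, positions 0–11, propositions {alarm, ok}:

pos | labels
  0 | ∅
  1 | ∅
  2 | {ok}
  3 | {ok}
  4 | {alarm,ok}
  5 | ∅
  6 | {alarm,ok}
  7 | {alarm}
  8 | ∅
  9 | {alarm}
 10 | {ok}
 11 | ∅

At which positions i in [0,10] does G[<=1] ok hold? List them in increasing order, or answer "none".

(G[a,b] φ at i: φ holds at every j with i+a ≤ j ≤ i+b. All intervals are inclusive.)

2, 3

Evaluate at each i in [0,10]:
  i=0: ✗ (fails at j=0)
  i=1: ✗ (fails at j=1)
  i=2: ✓ (all of [2,3])
  i=3: ✓ (all of [3,4])
  i=4: ✗ (fails at j=5)
  i=5: ✗ (fails at j=5)
  i=6: ✗ (fails at j=7)
  i=7: ✗ (fails at j=7)
  i=8: ✗ (fails at j=8)
  i=9: ✗ (fails at j=9)
  i=10: ✗ (fails at j=11)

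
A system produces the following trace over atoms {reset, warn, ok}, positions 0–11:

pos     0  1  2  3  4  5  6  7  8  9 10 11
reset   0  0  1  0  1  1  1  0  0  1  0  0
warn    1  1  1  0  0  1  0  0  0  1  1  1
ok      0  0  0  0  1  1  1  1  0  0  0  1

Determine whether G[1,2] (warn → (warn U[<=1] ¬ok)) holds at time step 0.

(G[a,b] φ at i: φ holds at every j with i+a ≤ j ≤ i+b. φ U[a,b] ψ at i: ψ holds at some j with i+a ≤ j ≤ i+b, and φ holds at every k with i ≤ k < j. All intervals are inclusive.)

Yes

Check (warn → (warn U[<=1] ¬ok)) at every j in [1,2]:
  j=1: antecedent true; consequent holds → ✓
  j=2: antecedent true; consequent holds → ✓
All positions satisfy it → formula holds.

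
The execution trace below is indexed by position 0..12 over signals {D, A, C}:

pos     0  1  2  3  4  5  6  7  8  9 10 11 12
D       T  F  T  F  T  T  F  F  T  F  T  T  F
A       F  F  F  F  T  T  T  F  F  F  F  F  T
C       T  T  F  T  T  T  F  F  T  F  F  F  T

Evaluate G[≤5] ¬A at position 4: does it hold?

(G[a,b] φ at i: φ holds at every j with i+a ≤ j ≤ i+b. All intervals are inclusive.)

False

Check ¬A at every j in [4,9]:
  j=4: false
  j=5: false
  j=6: false
  j=7: true
  j=8: true
  j=9: true
Fails at j=4 → formula fails.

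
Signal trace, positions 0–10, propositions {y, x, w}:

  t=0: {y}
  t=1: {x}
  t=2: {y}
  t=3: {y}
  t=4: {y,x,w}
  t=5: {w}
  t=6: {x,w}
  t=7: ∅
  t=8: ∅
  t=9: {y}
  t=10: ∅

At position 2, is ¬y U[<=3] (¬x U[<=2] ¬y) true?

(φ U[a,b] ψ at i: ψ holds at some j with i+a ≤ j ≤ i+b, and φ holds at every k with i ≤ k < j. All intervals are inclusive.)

Need some j in [2,5] with (¬x U[<=2] ¬y), and ¬y at every k in [2,j-1].
  j=2: (¬x U[<=2] ¬y) — fails.
  j=3: (¬x U[<=2] ¬y) — fails.
  j=4: (¬x U[<=2] ¬y) — fails.
  j=5: (¬x U[<=2] ¬y) holds, but ¬y fails at k=2 → not this j.
No j in the window works → until fails.

False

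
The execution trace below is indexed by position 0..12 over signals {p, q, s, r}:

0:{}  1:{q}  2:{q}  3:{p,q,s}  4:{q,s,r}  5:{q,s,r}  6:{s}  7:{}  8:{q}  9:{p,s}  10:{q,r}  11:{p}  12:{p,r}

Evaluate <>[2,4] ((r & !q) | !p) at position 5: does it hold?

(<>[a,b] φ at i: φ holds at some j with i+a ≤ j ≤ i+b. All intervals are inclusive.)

Check ((r & !q) | !p) at each j in [7,9]:
  j=7: true
  j=8: true
  j=9: false
Found at j=7 → formula holds.

Holds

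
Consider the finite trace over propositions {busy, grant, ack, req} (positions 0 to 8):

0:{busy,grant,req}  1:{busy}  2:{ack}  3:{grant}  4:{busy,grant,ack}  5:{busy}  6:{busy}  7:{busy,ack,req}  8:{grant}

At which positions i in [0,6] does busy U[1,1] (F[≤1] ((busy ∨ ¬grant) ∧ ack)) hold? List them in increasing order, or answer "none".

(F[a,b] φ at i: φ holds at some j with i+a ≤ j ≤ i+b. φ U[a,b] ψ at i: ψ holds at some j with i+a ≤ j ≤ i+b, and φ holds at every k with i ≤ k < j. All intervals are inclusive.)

0, 1, 5, 6

Evaluate at each i in [0,6]:
  i=0: ✓ (rhs at j=1; lhs holds on [0,0])
  i=1: ✓ (rhs at j=2; lhs holds on [1,1])
  i=2: ✗ (lhs fails at k=2 before rhs at j=3)
  i=3: ✗ (lhs fails at k=3 before rhs at j=4)
  i=4: ✗ (no rhs in [5,5])
  i=5: ✓ (rhs at j=6; lhs holds on [5,5])
  i=6: ✓ (rhs at j=7; lhs holds on [6,6])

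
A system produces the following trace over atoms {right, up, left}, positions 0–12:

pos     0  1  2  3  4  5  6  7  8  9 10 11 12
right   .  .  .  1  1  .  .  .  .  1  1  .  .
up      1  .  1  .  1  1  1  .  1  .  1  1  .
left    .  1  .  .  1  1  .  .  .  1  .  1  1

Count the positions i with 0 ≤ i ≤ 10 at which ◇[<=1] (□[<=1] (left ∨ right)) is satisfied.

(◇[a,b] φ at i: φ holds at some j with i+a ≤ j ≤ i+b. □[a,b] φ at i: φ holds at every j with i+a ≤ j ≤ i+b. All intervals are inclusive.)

Evaluate at each i in [0,10]:
  i=0: ✗ (none in [0,1])
  i=1: ✗ (none in [1,2])
  i=2: ✓ (witness j=3)
  i=3: ✓ (witness j=3)
  i=4: ✓ (witness j=4)
  i=5: ✗ (none in [5,6])
  i=6: ✗ (none in [6,7])
  i=7: ✗ (none in [7,8])
  i=8: ✓ (witness j=9)
  i=9: ✓ (witness j=9)
  i=10: ✓ (witness j=10)
Positions where it holds: {2, 3, 4, 8, 9, 10} → 6.

6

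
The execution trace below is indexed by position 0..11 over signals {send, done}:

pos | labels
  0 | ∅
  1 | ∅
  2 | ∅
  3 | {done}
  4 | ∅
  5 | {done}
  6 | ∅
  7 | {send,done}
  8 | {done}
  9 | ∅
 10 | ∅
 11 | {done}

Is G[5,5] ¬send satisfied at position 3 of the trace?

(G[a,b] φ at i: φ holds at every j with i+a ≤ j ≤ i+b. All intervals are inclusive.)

Check ¬send at every j in [8,8]:
  j=8: true
All positions satisfy it → formula holds.

Holds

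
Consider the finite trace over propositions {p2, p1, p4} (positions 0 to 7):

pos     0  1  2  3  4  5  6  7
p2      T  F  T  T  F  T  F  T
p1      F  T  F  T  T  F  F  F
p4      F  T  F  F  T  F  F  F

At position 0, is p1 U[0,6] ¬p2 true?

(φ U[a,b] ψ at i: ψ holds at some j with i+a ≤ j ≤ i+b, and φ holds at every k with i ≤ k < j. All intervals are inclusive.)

Need some j in [0,6] with ¬p2, and p1 at every k in [0,j-1].
  j=0: ¬p2 false.
  j=1: ¬p2 holds, but p1 fails at k=0 → not this j.
  j=2: ¬p2 false.
  j=3: ¬p2 false.
  j=4: ¬p2 holds, but p1 fails at k=0 → not this j.
  j=5: ¬p2 false.
  j=6: ¬p2 holds, but p1 fails at k=0 → not this j.
No j in the window works → until fails.

False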